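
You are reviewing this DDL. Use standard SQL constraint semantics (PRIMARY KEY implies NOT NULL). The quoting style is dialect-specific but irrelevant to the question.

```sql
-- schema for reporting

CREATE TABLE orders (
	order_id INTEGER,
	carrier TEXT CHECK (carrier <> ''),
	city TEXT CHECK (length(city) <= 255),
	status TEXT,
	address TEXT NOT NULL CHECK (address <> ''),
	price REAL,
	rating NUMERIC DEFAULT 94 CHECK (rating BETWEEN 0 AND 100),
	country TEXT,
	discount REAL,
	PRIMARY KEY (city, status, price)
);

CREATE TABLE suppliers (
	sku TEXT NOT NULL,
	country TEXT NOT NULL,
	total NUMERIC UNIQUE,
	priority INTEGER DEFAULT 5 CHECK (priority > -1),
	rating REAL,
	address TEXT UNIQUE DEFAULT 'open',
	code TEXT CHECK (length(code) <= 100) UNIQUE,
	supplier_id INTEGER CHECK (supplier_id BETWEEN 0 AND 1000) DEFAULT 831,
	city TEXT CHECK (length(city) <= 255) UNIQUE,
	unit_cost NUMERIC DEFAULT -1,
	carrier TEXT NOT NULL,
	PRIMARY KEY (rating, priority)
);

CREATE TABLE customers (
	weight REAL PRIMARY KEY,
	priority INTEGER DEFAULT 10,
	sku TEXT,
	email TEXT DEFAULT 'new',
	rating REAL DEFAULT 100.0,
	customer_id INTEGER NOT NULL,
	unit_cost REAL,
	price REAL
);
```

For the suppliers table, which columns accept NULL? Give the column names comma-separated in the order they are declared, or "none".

total, address, code, supplier_id, city, unit_cost

- sku: declared NOT NULL → not nullable.
- country: declared NOT NULL → not nullable.
- total: UNIQUE does not imply NOT NULL → nullable.
- priority: part of the PRIMARY KEY, which implies NOT NULL → not nullable.
- rating: part of the PRIMARY KEY, which implies NOT NULL → not nullable.
- address: UNIQUE does not imply NOT NULL → nullable.
- code: CHECK does not forbid NULL (a CHECK constraint passes when its expression is NULL) → nullable.
- supplier_id: CHECK does not forbid NULL (a CHECK constraint passes when its expression is NULL) → nullable.
- city: CHECK does not forbid NULL (a CHECK constraint passes when its expression is NULL) → nullable.
- unit_cost: DEFAULT only fills an omitted column; an explicit NULL is still allowed → nullable.
- carrier: declared NOT NULL → not nullable.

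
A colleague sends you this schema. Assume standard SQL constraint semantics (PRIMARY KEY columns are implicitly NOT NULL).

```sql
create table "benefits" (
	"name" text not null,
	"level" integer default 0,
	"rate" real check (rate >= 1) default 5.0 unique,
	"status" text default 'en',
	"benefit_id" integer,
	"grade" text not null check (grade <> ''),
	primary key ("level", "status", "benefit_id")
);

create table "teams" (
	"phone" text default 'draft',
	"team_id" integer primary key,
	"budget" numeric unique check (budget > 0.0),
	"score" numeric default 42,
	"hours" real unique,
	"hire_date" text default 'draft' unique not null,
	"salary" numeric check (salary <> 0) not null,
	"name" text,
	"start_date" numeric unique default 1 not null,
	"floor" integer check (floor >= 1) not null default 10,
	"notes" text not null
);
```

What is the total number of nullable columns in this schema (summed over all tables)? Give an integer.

6

benefits: 1 nullable (rate — PK (level, status, benefit_id) and explicit NOT NULL columns excluded).
teams: 5 nullable (phone, budget, score, hours, name — PK (team_id) and explicit NOT NULL columns excluded).
Total: 1 + 5 = 6.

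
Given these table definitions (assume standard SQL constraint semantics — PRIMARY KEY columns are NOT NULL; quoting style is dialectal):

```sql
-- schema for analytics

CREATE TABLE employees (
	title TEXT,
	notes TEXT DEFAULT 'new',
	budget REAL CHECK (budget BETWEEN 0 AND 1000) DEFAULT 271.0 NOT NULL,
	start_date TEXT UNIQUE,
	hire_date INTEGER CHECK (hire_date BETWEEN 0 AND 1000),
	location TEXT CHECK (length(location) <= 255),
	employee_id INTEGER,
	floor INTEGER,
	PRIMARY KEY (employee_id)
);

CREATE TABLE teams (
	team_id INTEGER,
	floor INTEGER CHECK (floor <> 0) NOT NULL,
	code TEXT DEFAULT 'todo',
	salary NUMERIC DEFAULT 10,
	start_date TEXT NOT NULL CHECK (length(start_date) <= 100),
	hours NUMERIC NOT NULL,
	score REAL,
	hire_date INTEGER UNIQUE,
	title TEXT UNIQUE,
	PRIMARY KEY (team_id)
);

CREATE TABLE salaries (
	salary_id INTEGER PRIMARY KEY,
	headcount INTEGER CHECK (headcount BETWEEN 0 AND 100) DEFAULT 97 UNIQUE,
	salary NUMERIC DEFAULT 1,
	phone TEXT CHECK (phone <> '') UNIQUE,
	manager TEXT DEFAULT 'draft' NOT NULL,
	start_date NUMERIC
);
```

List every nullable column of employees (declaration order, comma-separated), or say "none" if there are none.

title, notes, start_date, hire_date, location, floor

- title: no NOT NULL constraint applies → nullable.
- notes: DEFAULT only fills an omitted column; an explicit NULL is still allowed → nullable.
- budget: declared NOT NULL → not nullable.
- start_date: UNIQUE does not imply NOT NULL → nullable.
- hire_date: CHECK does not forbid NULL (a CHECK constraint passes when its expression is NULL) → nullable.
- location: CHECK does not forbid NULL (a CHECK constraint passes when its expression is NULL) → nullable.
- employee_id: part of the PRIMARY KEY, which implies NOT NULL → not nullable.
- floor: no NOT NULL constraint applies → nullable.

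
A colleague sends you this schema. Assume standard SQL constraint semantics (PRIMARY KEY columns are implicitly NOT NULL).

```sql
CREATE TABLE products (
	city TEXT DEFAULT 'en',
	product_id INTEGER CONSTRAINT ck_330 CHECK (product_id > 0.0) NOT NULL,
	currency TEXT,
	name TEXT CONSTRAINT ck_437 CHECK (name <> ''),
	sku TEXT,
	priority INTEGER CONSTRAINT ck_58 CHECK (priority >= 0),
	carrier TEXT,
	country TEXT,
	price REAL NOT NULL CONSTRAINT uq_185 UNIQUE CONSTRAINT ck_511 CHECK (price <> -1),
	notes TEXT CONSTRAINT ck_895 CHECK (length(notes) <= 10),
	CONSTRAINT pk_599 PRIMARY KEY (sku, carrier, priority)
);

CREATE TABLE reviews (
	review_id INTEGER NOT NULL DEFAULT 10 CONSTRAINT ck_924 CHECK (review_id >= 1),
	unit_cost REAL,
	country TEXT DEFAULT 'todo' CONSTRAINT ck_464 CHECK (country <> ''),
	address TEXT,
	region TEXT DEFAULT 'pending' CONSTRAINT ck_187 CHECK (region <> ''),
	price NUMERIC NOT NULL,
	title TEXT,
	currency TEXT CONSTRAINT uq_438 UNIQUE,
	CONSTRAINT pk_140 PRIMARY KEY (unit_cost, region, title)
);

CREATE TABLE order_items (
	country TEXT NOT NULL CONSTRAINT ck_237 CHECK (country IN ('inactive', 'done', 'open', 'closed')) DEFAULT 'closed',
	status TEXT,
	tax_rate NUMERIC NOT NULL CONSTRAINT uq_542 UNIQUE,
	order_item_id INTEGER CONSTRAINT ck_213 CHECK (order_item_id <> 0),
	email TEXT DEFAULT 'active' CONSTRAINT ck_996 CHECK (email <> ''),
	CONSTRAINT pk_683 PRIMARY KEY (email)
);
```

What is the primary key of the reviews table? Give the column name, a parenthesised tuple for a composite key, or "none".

(unit_cost, region, title)

A table-level PRIMARY KEY clause names 3 columns: unit_cost, region, title.
This is a composite key — the combination is unique, not each column individually.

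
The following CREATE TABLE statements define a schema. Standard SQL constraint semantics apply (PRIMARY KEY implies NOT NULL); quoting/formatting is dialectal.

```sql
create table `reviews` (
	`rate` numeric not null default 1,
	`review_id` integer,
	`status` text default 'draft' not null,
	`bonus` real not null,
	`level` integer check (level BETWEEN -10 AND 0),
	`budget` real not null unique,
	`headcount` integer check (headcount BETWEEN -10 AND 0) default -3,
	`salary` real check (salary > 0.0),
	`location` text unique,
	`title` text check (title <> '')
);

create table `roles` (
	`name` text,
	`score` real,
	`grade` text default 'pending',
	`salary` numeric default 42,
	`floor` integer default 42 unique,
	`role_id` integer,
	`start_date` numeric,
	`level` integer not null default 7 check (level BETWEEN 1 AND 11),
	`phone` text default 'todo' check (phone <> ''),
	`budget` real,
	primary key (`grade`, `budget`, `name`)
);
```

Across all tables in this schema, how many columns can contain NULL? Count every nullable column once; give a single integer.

reviews: 6 nullable (review_id, level, headcount, salary, location, title — PK none and explicit NOT NULL columns excluded).
roles: 6 nullable (score, salary, floor, role_id, start_date, phone — PK (grade, budget, name) and explicit NOT NULL columns excluded).
Total: 6 + 6 = 12.

12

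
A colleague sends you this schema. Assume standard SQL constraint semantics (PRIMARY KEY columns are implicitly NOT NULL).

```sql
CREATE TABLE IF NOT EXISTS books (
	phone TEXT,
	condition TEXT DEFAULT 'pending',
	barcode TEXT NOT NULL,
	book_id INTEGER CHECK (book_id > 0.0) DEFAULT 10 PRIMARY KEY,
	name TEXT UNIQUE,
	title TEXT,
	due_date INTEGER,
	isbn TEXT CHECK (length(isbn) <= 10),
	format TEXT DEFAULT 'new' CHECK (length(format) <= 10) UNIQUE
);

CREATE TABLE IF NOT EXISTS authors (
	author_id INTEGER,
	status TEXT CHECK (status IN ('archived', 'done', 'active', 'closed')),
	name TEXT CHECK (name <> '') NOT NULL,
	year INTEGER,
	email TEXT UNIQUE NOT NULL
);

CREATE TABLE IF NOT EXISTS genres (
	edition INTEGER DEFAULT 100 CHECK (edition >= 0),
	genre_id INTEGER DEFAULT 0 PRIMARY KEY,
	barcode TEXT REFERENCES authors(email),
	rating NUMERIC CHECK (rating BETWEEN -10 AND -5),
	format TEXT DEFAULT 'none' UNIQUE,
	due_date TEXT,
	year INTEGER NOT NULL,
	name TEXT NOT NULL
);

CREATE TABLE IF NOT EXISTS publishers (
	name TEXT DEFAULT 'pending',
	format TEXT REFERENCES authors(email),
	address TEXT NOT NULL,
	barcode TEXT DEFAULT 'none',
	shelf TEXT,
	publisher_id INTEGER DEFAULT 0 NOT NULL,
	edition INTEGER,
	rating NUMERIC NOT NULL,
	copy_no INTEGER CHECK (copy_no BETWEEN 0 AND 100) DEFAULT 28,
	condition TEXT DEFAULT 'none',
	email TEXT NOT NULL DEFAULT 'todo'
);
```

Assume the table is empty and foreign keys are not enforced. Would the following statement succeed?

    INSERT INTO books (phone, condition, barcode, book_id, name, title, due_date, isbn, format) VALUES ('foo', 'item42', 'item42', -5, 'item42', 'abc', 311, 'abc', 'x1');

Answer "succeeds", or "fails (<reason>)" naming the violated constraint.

fails (CHECK on book_id)

The value -5 for book_id violates CHECK (book_id > 0.0).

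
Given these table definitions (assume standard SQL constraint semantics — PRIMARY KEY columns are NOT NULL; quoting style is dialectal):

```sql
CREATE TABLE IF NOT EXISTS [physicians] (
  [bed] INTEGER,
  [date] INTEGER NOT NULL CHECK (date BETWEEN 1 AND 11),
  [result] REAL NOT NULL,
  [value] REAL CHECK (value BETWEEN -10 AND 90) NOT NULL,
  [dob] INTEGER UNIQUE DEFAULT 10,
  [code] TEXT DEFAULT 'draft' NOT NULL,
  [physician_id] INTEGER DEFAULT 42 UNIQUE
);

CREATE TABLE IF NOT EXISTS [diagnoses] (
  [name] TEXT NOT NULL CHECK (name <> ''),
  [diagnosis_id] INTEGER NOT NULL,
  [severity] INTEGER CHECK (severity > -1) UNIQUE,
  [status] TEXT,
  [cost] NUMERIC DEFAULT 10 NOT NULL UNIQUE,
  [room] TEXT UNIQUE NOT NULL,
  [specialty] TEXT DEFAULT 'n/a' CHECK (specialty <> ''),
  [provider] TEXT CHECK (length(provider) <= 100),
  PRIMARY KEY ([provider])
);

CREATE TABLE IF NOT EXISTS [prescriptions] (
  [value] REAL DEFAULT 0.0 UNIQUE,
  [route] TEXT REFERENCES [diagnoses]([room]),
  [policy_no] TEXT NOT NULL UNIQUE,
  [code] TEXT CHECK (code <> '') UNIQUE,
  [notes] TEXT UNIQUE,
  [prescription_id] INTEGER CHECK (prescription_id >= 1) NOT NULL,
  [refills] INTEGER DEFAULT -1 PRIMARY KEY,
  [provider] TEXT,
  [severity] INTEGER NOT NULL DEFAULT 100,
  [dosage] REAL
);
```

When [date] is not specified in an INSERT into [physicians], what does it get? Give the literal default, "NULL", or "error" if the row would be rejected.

error

date has no DEFAULT clause.
Omitting it would insert NULL, but it is declared NOT NULL, so the INSERT fails.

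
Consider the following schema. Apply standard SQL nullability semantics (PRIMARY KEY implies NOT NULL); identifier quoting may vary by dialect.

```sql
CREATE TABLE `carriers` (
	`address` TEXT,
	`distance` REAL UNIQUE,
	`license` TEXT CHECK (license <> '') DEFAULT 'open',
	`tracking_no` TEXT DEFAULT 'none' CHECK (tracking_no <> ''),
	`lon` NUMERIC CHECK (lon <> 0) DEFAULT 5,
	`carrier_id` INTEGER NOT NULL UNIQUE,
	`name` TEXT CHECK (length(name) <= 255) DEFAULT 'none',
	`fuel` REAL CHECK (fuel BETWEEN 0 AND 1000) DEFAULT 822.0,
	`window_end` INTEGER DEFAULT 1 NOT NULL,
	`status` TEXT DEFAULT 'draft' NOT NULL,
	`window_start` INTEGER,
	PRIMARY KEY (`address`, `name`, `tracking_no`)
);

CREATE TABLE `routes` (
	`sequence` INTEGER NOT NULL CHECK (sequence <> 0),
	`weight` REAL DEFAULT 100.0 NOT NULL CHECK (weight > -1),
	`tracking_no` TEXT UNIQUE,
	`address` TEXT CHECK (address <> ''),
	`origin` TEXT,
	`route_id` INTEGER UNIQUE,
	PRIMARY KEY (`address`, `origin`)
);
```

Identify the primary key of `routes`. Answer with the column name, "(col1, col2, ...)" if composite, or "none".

A table-level PRIMARY KEY clause names 2 columns: address, origin.
This is a composite key — the combination is unique, not each column individually.

(address, origin)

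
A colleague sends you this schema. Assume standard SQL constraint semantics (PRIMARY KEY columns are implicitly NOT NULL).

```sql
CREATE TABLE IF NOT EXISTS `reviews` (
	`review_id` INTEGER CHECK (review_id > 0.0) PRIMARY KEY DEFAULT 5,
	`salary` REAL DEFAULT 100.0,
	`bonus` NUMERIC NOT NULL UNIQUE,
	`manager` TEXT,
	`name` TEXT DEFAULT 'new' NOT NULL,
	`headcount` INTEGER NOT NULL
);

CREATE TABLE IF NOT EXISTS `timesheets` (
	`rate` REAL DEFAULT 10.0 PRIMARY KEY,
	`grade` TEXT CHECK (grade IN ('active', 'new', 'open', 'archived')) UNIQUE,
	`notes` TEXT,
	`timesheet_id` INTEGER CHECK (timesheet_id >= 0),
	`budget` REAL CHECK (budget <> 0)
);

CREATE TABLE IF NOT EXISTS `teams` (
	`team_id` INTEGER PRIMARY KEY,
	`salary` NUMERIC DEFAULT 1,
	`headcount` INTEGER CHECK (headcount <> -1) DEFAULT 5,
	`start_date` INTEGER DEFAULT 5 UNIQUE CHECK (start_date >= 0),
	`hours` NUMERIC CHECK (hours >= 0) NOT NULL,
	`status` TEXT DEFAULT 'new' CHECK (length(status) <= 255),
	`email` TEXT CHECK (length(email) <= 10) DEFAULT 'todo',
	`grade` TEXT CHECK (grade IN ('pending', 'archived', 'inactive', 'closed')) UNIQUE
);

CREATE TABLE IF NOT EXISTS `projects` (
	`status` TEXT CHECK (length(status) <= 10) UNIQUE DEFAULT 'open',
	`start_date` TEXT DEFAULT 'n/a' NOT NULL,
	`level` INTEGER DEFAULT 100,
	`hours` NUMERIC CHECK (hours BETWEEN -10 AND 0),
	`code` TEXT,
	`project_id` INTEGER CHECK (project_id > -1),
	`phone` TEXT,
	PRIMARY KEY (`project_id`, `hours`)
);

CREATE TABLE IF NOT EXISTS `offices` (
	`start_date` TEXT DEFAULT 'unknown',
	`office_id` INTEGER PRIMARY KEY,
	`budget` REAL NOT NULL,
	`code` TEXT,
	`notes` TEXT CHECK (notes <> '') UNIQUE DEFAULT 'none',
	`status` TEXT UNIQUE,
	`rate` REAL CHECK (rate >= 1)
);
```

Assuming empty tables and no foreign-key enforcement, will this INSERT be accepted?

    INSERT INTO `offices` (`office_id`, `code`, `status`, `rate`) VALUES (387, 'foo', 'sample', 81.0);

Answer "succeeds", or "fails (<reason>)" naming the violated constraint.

budget is omitted from the column list and has no DEFAULT, so it would receive NULL.
But budget is declared NOT NULL.

fails (NOT NULL on budget)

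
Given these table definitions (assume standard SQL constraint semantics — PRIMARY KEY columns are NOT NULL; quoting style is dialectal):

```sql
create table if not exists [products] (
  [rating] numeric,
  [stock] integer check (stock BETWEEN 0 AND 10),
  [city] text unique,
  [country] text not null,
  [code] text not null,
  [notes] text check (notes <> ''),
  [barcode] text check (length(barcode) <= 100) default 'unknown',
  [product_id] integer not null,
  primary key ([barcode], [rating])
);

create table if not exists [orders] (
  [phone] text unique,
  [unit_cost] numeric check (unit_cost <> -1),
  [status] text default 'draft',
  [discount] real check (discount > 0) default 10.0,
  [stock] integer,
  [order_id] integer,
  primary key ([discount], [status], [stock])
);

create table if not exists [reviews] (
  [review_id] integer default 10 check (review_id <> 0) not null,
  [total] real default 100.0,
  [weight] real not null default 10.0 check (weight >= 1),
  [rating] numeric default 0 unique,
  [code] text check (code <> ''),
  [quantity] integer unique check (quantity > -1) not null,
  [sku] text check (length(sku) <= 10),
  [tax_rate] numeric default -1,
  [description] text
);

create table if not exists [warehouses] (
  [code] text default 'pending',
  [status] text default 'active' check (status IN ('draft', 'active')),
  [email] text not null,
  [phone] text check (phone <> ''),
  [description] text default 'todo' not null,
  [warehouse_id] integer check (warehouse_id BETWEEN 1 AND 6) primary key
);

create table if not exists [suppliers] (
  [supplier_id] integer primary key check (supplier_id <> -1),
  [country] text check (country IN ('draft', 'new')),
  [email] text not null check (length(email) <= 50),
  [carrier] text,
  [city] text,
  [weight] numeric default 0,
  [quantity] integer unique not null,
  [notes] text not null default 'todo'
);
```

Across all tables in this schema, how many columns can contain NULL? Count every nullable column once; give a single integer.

products: 3 nullable (stock, city, notes — PK (barcode, rating) and explicit NOT NULL columns excluded).
orders: 3 nullable (phone, unit_cost, order_id — PK (discount, status, stock) and explicit NOT NULL columns excluded).
reviews: 6 nullable (total, rating, code, sku, tax_rate, description — PK none and explicit NOT NULL columns excluded).
warehouses: 3 nullable (code, status, phone — PK (warehouse_id) and explicit NOT NULL columns excluded).
suppliers: 4 nullable (country, carrier, city, weight — PK (supplier_id) and explicit NOT NULL columns excluded).
Total: 3 + 3 + 6 + 3 + 4 = 19.

19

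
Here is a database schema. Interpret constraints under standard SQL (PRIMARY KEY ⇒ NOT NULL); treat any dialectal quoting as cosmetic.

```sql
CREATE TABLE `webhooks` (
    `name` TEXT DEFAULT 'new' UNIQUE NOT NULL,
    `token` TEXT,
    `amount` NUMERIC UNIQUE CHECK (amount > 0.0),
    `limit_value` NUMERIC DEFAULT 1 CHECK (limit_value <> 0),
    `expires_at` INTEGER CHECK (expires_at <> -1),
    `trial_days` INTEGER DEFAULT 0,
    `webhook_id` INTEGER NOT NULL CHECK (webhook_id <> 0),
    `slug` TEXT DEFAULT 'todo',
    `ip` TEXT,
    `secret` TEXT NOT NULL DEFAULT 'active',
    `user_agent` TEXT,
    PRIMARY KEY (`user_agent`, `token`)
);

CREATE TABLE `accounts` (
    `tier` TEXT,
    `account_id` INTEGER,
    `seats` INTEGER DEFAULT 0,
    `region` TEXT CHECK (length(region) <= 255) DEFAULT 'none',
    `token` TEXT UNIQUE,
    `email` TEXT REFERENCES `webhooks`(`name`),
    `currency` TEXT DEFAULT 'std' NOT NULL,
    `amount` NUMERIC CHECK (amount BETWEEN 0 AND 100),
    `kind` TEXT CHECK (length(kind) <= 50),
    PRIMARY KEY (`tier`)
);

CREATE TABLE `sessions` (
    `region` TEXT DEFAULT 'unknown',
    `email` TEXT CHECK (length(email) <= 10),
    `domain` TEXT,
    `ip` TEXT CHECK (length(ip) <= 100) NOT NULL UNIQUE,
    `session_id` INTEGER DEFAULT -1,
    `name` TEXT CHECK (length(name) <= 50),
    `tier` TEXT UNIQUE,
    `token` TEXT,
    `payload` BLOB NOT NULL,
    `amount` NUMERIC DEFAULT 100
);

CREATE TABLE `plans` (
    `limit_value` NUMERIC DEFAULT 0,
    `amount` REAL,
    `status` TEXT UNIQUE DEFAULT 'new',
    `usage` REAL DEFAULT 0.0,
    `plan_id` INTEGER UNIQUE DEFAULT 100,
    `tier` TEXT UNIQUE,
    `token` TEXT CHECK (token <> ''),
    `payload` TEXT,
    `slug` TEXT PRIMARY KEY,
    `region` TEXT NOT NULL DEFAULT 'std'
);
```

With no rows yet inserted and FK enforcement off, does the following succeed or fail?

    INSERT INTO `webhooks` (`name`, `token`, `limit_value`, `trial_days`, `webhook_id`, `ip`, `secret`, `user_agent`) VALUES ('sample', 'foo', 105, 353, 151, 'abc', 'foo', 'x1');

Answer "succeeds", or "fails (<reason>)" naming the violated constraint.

succeeds

NOT NULL columns: name is supplied; secret is supplied; token is supplied; user_agent is supplied; webhook_id is supplied.
CHECK constraints: 105 satisfies (limit_value <> 0); 151 satisfies (webhook_id <> 0).
No constraint is violated.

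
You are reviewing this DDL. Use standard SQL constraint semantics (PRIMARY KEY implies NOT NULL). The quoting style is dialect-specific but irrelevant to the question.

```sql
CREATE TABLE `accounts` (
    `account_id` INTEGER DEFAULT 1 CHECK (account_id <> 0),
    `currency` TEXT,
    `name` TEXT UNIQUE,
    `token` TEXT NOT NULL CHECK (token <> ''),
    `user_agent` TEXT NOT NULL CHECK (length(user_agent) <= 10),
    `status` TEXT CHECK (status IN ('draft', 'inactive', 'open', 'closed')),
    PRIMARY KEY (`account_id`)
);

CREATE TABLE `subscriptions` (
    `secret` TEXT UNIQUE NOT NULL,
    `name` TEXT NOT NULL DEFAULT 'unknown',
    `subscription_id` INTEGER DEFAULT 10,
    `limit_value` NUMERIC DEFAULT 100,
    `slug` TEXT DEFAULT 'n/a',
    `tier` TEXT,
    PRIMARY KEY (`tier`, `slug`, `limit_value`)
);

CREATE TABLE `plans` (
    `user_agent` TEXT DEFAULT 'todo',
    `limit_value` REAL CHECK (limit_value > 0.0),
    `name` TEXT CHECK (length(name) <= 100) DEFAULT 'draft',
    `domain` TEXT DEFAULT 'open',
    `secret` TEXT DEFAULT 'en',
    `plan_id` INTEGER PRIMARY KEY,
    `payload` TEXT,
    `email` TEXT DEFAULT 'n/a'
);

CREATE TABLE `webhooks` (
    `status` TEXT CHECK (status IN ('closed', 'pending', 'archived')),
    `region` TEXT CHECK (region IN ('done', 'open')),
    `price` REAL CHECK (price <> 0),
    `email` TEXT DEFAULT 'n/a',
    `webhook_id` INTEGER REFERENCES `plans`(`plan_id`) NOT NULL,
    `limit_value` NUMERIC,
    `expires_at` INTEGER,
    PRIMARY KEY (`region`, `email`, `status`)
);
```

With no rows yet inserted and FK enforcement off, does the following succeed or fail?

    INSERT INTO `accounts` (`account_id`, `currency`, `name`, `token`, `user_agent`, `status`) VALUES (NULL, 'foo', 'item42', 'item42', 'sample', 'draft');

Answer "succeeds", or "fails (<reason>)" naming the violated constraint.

account_id is explicitly set to NULL, but account_id is part of the PRIMARY KEY (implied NOT NULL).

fails (NOT NULL on account_id)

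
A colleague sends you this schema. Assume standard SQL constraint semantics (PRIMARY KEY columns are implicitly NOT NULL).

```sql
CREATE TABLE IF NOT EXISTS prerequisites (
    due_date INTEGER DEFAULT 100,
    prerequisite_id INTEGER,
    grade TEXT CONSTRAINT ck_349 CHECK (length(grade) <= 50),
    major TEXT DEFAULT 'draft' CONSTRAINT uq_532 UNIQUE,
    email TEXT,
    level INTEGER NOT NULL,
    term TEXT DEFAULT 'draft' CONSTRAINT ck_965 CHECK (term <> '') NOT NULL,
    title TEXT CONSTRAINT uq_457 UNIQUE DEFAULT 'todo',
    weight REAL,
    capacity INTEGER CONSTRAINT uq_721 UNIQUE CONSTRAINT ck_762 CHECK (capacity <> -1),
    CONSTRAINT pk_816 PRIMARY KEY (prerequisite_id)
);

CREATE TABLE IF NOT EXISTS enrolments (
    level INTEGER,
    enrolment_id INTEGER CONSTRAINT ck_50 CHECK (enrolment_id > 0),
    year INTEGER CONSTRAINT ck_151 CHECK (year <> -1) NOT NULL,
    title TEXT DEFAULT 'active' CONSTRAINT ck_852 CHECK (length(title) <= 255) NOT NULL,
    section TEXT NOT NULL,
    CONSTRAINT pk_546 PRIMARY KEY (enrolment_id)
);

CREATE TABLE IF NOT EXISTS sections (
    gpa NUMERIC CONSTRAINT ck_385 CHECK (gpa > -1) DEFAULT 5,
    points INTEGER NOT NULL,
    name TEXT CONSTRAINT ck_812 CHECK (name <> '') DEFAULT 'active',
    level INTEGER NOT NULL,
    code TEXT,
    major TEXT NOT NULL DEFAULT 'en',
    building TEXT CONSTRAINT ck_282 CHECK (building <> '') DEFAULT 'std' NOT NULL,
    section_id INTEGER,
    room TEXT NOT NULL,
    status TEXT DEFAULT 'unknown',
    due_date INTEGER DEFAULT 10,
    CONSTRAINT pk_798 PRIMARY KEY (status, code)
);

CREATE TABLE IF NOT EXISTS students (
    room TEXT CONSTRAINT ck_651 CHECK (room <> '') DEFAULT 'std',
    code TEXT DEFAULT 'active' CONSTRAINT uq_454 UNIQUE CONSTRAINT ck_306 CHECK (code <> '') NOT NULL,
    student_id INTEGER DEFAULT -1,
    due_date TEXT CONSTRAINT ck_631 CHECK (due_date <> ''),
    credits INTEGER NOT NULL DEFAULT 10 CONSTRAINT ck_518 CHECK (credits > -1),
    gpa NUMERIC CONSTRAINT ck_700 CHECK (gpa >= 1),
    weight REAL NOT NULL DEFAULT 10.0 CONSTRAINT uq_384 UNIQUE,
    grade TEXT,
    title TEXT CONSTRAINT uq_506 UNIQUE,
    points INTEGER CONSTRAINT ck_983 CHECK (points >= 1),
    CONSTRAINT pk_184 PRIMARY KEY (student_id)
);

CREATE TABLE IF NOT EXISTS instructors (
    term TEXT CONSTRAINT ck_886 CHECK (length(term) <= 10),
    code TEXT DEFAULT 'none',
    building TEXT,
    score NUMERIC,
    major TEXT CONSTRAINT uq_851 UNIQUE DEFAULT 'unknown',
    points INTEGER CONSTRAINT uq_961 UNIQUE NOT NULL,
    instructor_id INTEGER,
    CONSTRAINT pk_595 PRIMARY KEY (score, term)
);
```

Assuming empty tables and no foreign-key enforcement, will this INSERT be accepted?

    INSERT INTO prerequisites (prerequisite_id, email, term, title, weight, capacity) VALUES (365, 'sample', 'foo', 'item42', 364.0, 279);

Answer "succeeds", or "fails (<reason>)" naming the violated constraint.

level is omitted from the column list and has no DEFAULT, so it would receive NULL.
But level is declared NOT NULL.

fails (NOT NULL on level)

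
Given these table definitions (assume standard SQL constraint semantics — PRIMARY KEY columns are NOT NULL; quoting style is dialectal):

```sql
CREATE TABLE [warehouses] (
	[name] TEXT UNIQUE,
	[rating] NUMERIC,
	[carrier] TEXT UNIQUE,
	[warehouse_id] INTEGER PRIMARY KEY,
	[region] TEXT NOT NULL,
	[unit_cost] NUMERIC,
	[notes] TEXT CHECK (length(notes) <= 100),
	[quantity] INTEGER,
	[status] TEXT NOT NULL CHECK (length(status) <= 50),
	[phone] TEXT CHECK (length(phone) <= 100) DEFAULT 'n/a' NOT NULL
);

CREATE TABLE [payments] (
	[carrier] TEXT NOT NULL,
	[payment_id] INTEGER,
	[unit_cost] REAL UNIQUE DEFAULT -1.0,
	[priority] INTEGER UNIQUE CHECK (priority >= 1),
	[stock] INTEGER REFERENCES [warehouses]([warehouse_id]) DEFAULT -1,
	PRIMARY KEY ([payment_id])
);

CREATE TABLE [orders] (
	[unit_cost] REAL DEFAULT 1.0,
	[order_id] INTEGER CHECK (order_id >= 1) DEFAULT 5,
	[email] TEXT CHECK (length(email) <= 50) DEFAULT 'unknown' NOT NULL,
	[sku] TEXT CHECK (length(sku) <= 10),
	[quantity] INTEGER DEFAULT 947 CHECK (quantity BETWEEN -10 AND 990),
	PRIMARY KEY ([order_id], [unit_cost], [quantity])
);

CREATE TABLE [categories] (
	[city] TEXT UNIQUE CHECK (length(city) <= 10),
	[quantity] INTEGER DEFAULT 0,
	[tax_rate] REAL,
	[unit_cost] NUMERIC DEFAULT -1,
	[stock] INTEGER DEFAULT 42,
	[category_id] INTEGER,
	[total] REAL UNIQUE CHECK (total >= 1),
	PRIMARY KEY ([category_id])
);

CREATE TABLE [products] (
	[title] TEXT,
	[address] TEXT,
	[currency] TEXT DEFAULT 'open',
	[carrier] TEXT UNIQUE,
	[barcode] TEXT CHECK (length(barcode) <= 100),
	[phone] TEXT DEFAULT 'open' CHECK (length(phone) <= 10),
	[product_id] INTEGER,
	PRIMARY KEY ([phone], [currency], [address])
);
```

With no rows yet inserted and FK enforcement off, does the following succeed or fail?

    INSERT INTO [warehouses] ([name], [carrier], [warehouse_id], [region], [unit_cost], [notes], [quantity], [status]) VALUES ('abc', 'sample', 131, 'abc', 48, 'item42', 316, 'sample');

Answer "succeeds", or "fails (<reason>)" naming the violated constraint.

NOT NULL columns: phone defaults to 'n/a'; region is supplied; status is supplied; warehouse_id is supplied.
CHECK constraints: 'item42' satisfies (length(notes) <= 100); 'sample' satisfies (length(status) <= 50).
No constraint is violated.

succeeds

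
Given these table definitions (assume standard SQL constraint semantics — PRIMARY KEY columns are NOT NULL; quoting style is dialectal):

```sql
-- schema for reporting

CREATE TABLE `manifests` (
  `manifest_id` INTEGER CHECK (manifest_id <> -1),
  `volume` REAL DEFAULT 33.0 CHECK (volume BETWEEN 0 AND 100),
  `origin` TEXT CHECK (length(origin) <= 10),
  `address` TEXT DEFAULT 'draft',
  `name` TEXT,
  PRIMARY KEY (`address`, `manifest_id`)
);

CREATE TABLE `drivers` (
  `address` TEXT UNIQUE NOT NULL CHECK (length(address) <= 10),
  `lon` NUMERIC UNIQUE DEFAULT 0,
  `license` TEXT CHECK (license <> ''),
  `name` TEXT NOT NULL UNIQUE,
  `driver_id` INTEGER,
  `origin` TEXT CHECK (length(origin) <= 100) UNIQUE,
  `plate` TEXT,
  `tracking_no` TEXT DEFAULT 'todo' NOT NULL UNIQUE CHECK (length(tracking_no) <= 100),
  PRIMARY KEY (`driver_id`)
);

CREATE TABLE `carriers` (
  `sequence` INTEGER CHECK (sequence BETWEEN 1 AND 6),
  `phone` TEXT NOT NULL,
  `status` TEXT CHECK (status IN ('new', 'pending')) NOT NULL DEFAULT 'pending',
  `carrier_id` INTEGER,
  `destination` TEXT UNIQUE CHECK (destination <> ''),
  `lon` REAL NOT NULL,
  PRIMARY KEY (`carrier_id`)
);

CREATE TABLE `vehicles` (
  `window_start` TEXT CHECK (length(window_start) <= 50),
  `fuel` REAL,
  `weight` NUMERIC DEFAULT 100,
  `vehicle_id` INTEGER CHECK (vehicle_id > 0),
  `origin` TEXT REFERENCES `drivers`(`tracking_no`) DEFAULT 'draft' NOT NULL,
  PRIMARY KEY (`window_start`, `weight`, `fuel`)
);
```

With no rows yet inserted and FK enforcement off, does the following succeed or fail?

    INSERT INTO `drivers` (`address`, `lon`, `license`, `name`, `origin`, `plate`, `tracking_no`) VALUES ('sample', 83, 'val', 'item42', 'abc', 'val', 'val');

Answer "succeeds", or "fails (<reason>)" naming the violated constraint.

fails (NOT NULL on driver_id)

driver_id is omitted from the column list and has no DEFAULT, so it would receive NULL.
But driver_id is part of the PRIMARY KEY (implied NOT NULL).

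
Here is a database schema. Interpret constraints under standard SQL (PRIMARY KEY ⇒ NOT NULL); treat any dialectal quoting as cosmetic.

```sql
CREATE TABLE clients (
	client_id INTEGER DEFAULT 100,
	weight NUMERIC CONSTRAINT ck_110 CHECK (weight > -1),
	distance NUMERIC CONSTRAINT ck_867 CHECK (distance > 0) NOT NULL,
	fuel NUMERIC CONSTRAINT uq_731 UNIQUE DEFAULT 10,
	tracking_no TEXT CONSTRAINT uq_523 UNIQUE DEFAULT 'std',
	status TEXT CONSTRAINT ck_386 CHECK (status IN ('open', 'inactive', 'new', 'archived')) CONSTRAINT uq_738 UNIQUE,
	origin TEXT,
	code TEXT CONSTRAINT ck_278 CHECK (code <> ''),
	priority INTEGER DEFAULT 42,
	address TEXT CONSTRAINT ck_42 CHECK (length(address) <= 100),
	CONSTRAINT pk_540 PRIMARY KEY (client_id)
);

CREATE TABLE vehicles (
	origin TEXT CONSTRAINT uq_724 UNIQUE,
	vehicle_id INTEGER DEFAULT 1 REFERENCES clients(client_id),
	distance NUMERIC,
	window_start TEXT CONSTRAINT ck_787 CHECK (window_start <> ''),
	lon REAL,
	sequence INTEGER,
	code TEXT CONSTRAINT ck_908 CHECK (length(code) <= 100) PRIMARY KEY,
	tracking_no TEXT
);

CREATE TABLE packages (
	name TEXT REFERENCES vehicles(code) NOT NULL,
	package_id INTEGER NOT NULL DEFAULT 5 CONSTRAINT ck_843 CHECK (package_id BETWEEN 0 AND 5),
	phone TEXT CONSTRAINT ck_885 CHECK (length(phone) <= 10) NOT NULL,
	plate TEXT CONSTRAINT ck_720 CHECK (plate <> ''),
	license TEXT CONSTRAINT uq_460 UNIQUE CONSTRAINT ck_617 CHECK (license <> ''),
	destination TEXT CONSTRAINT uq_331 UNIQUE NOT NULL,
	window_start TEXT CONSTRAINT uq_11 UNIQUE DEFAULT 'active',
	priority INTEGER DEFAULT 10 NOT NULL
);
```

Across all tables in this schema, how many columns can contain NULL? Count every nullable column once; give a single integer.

18

clients: 8 nullable (weight, fuel, tracking_no, status, origin, code, priority, address — PK (client_id) and explicit NOT NULL columns excluded).
vehicles: 7 nullable (origin, vehicle_id, distance, window_start, lon, sequence, tracking_no — PK (code) and explicit NOT NULL columns excluded).
packages: 3 nullable (plate, license, window_start — PK none and explicit NOT NULL columns excluded).
Total: 8 + 7 + 3 = 18.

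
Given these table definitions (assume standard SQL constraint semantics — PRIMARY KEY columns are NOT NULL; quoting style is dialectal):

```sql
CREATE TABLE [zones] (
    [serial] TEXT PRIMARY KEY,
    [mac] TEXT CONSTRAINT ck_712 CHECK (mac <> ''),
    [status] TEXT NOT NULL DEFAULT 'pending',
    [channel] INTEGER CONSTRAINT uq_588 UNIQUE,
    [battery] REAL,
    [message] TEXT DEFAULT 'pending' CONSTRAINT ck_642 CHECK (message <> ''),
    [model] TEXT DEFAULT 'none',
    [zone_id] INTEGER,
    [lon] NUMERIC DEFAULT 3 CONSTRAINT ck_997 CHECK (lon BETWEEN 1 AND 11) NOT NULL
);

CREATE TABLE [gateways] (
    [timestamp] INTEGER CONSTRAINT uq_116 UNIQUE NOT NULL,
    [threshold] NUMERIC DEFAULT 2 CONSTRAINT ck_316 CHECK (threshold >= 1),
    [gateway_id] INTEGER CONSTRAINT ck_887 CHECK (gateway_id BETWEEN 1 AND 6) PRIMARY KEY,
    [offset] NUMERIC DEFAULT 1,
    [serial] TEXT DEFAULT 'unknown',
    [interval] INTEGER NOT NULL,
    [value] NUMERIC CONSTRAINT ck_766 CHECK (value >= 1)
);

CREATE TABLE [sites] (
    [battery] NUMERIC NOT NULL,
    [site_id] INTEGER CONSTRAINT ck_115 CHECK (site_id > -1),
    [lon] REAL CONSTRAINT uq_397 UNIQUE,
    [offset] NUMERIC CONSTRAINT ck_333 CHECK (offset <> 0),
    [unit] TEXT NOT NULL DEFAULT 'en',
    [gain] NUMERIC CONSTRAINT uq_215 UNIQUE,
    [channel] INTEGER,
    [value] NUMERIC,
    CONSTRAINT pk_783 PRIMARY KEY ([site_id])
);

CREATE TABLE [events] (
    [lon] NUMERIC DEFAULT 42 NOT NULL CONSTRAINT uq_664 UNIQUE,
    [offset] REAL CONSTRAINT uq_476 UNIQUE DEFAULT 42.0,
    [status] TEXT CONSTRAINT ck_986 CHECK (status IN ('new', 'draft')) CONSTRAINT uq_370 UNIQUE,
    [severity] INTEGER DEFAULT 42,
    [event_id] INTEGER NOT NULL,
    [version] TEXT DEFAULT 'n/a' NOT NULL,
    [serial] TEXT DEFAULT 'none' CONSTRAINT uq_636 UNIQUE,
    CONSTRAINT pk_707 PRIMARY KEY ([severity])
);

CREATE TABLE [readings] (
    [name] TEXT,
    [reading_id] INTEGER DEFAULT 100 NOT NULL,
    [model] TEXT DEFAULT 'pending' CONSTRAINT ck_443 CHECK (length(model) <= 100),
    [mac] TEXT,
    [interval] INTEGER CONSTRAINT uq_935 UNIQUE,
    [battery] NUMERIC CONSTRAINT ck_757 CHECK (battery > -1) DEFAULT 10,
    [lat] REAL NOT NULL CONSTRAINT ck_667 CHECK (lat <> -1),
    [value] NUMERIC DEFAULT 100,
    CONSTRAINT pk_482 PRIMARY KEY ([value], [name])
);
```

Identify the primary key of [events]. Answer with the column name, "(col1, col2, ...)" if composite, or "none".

severity is declared PRIMARY KEY as a table-level PRIMARY KEY clause.

severity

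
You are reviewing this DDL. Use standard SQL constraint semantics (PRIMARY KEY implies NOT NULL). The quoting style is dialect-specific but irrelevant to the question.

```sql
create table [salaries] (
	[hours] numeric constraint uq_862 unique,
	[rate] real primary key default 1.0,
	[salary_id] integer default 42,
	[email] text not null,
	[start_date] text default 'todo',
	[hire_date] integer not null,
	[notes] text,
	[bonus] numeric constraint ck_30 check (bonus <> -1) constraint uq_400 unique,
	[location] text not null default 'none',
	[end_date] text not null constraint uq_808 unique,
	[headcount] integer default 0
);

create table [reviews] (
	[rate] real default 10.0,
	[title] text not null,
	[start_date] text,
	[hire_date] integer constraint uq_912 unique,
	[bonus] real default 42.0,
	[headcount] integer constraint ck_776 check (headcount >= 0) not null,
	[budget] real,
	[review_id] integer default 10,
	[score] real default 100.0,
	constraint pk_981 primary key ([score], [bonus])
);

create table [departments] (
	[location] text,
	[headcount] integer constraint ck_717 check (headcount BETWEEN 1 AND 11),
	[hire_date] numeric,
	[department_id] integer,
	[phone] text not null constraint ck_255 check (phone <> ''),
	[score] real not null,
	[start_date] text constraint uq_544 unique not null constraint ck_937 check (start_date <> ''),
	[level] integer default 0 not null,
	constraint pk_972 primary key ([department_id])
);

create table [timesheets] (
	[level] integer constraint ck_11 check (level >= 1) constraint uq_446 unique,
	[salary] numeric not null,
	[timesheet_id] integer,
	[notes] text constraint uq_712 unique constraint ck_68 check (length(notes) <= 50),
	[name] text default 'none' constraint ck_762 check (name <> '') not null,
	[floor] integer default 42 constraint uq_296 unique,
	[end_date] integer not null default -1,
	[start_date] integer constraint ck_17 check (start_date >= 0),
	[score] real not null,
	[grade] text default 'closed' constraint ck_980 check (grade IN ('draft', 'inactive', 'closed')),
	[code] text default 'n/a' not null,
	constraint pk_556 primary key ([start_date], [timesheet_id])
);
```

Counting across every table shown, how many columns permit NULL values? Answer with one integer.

18

salaries: 6 nullable (hours, salary_id, start_date, notes, bonus, headcount — PK (rate) and explicit NOT NULL columns excluded).
reviews: 5 nullable (rate, start_date, hire_date, budget, review_id — PK (score, bonus) and explicit NOT NULL columns excluded).
departments: 3 nullable (location, headcount, hire_date — PK (department_id) and explicit NOT NULL columns excluded).
timesheets: 4 nullable (level, notes, floor, grade — PK (start_date, timesheet_id) and explicit NOT NULL columns excluded).
Total: 6 + 5 + 3 + 4 = 18.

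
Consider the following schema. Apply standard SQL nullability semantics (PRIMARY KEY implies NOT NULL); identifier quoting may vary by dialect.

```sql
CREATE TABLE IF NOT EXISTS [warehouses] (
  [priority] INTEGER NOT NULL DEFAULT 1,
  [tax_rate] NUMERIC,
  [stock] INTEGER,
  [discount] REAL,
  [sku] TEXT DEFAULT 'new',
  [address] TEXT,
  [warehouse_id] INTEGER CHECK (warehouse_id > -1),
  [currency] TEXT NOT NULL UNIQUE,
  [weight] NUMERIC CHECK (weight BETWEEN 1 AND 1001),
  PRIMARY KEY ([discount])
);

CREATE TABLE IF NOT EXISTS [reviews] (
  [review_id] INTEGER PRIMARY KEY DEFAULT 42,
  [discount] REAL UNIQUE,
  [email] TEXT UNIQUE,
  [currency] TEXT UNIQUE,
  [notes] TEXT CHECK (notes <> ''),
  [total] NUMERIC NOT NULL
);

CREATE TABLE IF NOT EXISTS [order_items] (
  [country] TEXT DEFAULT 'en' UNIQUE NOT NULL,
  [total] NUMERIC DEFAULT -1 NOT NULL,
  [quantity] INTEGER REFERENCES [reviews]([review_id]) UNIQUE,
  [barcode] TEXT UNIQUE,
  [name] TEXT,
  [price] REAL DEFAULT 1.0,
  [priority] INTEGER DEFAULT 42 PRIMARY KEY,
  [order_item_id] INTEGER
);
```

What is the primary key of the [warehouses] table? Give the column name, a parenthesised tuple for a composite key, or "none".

discount is declared PRIMARY KEY as a table-level PRIMARY KEY clause.

discount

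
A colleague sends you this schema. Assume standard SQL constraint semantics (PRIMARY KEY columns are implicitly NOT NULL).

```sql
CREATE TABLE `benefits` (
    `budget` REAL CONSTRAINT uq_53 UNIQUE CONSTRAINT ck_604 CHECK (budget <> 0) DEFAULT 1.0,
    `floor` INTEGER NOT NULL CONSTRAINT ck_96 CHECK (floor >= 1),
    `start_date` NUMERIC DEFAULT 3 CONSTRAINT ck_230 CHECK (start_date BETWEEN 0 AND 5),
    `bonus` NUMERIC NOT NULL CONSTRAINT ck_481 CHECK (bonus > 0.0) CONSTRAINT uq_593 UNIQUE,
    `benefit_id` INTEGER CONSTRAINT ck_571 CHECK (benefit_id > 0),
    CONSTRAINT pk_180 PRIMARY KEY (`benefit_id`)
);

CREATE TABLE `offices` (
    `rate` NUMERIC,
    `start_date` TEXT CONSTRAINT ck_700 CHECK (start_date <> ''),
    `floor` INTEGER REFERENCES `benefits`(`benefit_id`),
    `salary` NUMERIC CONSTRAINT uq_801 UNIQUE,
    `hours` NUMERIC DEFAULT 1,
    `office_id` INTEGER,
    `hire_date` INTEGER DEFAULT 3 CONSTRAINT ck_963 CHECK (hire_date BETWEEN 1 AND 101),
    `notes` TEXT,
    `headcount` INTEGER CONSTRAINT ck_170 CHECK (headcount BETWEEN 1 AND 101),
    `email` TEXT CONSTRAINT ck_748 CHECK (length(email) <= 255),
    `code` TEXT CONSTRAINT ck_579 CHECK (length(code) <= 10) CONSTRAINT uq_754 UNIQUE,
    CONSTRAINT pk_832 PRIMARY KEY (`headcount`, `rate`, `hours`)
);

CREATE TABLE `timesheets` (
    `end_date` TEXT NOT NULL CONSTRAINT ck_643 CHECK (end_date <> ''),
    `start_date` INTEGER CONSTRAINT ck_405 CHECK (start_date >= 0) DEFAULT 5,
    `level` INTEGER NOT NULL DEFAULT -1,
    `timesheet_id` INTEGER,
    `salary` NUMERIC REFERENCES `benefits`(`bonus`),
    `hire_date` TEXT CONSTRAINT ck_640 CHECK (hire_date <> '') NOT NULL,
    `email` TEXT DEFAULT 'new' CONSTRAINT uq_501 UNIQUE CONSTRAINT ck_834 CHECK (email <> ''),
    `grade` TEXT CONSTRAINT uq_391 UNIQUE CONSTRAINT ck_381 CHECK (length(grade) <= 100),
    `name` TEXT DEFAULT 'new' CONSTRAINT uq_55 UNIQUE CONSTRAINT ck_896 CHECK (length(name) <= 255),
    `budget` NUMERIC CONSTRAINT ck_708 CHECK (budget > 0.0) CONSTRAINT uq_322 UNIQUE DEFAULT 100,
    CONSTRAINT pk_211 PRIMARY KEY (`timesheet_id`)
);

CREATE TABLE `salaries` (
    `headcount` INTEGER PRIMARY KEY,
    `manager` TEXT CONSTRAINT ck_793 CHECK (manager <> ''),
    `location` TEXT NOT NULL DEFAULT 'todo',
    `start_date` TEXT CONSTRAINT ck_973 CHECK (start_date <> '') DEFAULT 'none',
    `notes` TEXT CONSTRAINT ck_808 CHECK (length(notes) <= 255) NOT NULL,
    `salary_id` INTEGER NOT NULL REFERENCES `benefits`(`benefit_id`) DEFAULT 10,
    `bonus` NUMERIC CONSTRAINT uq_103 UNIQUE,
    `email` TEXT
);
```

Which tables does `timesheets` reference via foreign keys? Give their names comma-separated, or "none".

benefits

- salary REFERENCES benefits(bonus).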